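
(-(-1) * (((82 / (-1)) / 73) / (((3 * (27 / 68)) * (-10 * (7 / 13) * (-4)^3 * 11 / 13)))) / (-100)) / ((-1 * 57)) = -117793 / 207617256000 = -0.00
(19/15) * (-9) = -57/5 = -11.40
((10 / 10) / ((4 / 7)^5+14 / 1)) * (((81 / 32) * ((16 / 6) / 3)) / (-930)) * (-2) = 0.00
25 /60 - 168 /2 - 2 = -1027 /12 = -85.58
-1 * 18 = -18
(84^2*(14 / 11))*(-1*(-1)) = 98784 / 11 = 8980.36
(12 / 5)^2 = 144 / 25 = 5.76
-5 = -5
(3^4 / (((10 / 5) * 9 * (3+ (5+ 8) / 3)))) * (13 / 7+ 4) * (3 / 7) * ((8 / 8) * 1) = 3321 / 2156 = 1.54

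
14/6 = 7/3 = 2.33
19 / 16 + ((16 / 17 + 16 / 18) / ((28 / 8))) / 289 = 841403 / 707472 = 1.19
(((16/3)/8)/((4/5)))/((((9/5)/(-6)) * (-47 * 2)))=25/846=0.03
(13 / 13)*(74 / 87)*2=148 / 87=1.70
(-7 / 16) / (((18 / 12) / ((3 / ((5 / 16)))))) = -14 / 5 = -2.80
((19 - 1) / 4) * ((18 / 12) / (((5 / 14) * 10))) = 189 / 100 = 1.89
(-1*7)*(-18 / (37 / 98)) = 12348 / 37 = 333.73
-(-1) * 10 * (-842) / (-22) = 4210 / 11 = 382.73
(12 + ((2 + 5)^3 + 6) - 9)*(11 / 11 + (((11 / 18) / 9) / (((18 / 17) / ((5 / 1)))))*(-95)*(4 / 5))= -5996672 / 729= -8225.89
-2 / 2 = -1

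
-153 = -153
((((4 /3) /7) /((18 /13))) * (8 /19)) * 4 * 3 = 832 /1197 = 0.70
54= 54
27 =27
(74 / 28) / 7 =37 / 98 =0.38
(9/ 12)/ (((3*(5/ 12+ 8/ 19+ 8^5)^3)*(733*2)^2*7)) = 740772/ 1568532938710479170573314625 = 0.00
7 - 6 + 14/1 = 15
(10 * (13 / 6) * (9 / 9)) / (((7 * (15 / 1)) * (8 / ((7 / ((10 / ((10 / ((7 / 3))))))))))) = 13 / 168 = 0.08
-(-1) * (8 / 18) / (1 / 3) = 4 / 3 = 1.33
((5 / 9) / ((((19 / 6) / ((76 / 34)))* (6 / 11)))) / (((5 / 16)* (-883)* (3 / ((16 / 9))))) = -5632 / 3647673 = -0.00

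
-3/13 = -0.23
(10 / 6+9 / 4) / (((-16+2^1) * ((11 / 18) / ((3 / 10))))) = -423 / 3080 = -0.14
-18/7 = -2.57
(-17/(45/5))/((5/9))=-17/5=-3.40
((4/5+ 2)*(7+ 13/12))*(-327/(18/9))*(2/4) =-74011/40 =-1850.28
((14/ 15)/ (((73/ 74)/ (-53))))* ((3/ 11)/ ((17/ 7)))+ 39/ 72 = -8337229/ 1638120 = -5.09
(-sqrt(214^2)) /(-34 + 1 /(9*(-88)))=169488 /26929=6.29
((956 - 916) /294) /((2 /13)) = 130 /147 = 0.88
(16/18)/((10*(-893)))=-4/40185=-0.00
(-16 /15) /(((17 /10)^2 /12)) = -1280 /289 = -4.43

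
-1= -1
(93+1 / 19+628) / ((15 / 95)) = 13700 / 3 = 4566.67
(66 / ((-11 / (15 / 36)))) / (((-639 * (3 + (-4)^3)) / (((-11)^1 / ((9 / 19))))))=1045 / 701622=0.00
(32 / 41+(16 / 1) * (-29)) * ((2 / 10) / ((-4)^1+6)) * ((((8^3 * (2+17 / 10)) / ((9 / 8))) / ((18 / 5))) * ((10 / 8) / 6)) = -44973056 / 9963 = -4514.01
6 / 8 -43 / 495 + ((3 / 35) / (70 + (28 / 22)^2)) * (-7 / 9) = 5681243 / 8579340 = 0.66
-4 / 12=-1 / 3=-0.33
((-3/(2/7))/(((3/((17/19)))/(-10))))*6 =187.89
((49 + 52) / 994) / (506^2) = 101 / 254499784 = 0.00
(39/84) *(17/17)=13/28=0.46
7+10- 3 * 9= -10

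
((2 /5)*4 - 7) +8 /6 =-61 /15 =-4.07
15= 15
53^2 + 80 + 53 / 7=20276 / 7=2896.57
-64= -64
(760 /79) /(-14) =-380 /553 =-0.69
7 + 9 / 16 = 121 / 16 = 7.56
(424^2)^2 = 32319410176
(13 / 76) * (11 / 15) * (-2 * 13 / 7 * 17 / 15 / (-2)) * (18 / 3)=31603 / 19950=1.58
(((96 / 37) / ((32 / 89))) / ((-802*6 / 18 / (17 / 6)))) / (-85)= 267 / 296740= 0.00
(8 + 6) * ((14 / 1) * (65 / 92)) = 3185 / 23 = 138.48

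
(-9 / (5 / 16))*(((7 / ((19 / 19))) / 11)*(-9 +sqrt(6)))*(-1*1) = -9072 / 55 +1008*sqrt(6) / 55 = -120.05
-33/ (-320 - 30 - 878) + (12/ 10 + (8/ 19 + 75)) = 8941747/ 116660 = 76.65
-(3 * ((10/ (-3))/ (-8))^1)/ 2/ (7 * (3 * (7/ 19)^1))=-95/ 1176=-0.08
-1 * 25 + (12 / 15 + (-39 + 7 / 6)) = -1861 / 30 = -62.03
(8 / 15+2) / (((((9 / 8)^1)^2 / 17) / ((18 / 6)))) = 41344 / 405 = 102.08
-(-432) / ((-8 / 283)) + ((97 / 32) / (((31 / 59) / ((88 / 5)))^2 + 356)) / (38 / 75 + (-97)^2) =-34499079790013180548 / 2257497696116739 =-15282.00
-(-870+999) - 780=-909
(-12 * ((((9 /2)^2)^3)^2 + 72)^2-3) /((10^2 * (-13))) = 239299828982035237544259 /5452595200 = 43887327080879.81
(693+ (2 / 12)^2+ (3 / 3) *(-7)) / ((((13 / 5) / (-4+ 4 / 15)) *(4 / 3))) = -172879 / 234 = -738.80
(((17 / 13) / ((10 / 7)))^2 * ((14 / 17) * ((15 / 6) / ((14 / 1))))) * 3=2499 / 6760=0.37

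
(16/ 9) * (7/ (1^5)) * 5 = 560/ 9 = 62.22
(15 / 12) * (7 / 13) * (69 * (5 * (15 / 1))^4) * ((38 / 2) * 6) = 4355490234375 / 26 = 167518855168.27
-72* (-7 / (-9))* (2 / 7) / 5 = -16 / 5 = -3.20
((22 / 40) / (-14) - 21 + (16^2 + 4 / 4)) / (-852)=-22023 / 79520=-0.28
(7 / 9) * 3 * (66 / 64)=77 / 32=2.41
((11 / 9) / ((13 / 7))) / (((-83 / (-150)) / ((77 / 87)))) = 296450 / 281619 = 1.05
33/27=11/9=1.22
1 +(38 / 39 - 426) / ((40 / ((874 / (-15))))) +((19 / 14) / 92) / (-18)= 1557493051 / 2511600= 620.12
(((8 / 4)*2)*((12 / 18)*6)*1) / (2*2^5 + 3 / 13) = 208 / 835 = 0.25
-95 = -95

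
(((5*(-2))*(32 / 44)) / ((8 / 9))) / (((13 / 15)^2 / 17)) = -185.18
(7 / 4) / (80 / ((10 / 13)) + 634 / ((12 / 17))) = 3 / 1718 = 0.00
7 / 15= 0.47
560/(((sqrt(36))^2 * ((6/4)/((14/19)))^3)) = 1.84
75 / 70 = 15 / 14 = 1.07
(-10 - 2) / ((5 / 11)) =-132 / 5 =-26.40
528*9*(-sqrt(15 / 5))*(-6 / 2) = 14256*sqrt(3) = 24692.12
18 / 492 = 3 / 82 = 0.04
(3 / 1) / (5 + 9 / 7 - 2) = 0.70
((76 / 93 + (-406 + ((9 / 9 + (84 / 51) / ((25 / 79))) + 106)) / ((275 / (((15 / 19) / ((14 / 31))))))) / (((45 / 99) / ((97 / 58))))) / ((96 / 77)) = -648086289829 / 209071440000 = -3.10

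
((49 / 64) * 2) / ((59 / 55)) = 2695 / 1888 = 1.43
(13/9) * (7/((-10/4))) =-182/45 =-4.04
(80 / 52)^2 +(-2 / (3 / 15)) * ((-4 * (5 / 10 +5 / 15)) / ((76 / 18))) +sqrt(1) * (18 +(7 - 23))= 12.26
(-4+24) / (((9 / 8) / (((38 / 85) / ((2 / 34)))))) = 1216 / 9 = 135.11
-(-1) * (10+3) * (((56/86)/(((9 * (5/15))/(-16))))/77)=-832/1419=-0.59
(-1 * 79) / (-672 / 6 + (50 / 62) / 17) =41633 / 58999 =0.71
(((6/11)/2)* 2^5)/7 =96/77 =1.25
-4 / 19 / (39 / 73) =-292 / 741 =-0.39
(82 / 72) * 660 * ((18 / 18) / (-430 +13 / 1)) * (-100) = 180.26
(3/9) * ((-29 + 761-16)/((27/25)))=17900/81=220.99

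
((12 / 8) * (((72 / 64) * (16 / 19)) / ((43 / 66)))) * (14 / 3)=10.18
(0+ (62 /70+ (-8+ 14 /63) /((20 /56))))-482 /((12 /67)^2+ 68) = -192241139 /6871410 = -27.98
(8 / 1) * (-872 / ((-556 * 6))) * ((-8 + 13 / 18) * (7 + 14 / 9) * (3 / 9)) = -4397932 / 101331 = -43.40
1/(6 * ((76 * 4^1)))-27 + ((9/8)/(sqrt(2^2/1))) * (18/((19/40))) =-10367/1824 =-5.68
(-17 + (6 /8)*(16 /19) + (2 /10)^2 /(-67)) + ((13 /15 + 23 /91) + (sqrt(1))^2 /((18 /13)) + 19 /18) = -351138776 /26064675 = -13.47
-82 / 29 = -2.83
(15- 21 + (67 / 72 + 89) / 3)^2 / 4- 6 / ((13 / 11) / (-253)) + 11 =1439.18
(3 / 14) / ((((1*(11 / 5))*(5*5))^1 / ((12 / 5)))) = 18 / 1925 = 0.01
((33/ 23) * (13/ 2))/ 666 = 143/ 10212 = 0.01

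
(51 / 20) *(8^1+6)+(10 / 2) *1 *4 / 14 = 2599 / 70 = 37.13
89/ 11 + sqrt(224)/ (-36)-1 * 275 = -267.32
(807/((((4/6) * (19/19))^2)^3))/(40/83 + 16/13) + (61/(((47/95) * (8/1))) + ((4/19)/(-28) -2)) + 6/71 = 13449347305841/2499599872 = 5380.60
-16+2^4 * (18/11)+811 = 9033/11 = 821.18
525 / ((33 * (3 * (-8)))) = -175 / 264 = -0.66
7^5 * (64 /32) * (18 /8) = 151263 /2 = 75631.50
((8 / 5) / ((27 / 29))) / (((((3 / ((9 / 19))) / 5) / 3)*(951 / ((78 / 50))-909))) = -754 / 55461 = -0.01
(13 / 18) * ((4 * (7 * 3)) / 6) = 91 / 9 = 10.11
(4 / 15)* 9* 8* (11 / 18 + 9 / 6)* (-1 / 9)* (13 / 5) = -7904 / 675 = -11.71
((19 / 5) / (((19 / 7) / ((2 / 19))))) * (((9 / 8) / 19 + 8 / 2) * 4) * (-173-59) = -1002008 / 1805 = -555.13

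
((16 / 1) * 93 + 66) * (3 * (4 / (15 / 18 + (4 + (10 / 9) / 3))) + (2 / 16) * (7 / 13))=53891943 / 14612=3688.20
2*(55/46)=2.39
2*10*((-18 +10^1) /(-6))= 80 /3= 26.67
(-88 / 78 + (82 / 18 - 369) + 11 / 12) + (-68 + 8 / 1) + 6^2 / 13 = -421.89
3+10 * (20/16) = 31/2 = 15.50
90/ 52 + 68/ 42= 1829/ 546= 3.35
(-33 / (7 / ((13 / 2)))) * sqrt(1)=-429 / 14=-30.64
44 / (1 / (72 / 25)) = 3168 / 25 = 126.72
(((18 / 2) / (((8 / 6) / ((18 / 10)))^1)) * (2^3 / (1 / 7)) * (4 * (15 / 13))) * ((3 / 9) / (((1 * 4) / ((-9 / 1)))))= -2355.23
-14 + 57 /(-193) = -2759 /193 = -14.30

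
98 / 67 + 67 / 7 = 5175 / 469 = 11.03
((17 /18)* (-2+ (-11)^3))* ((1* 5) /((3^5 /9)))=-113305 /486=-233.14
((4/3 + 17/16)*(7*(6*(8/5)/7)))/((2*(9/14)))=161/9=17.89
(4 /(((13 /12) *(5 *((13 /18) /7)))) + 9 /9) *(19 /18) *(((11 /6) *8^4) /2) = 32329.88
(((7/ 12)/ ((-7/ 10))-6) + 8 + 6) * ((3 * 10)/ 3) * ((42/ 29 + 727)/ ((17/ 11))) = 49960625/ 1479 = 33780.00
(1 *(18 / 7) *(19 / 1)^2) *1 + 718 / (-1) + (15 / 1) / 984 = 482851 / 2296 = 210.30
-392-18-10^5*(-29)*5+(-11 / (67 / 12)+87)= 971478227 / 67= 14499675.03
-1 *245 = -245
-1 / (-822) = 1 / 822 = 0.00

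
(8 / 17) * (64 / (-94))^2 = 8192 / 37553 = 0.22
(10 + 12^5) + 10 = 248852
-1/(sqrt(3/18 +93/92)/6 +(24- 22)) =-0.46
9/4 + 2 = 17/4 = 4.25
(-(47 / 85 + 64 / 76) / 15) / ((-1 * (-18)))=-751 / 145350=-0.01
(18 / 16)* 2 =2.25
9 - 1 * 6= 3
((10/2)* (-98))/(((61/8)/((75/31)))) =-294000/1891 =-155.47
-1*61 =-61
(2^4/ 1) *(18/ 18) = 16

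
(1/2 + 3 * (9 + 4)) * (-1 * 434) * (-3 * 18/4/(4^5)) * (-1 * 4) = -462861/512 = -904.03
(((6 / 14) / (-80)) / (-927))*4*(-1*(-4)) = 0.00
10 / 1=10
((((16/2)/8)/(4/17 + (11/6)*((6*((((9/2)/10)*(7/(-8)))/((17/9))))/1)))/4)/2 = -340/5597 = -0.06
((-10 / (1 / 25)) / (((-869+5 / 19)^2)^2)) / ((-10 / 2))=3258025 / 37113966160128648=0.00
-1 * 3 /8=-0.38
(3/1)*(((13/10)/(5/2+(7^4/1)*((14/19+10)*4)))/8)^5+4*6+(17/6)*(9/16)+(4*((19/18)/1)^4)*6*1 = 11459887252299147823236037964953231584914431927/206901175187119319860142234219085527961600000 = 55.39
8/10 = 4/5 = 0.80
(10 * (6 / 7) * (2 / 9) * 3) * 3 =120 / 7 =17.14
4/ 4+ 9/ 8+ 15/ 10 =29/ 8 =3.62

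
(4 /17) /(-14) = -2 /119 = -0.02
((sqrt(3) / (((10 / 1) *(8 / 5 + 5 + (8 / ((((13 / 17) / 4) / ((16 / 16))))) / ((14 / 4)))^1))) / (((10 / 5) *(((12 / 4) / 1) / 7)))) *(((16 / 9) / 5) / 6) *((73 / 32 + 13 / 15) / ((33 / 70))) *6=6737549 *sqrt(3) / 451362780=0.03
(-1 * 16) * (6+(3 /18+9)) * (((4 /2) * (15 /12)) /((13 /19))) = -2660 /3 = -886.67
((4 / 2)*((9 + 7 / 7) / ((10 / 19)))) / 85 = 38 / 85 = 0.45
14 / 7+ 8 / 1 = 10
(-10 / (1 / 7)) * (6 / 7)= -60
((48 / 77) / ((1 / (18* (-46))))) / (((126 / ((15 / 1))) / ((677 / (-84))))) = 1868520 / 3773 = 495.23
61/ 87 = 0.70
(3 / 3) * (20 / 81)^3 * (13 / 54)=52000 / 14348907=0.00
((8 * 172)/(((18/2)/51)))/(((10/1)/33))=128656/5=25731.20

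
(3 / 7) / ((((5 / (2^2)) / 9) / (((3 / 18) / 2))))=9 / 35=0.26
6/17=0.35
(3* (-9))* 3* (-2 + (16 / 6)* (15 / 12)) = -108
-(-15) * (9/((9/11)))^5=2415765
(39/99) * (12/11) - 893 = -108001/121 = -892.57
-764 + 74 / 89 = -67922 / 89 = -763.17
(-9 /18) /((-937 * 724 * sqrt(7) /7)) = sqrt(7) /1356776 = 0.00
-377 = -377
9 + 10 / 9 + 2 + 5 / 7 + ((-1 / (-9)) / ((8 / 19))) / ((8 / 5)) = 17459 / 1344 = 12.99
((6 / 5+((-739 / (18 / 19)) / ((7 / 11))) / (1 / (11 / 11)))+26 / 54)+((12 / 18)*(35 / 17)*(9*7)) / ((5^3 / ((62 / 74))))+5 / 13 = -94516498049 / 77272650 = -1223.16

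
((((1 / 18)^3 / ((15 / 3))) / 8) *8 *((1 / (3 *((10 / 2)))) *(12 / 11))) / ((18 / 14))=7 / 3608550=0.00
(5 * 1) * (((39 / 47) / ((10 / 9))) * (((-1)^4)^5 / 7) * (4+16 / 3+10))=3393 / 329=10.31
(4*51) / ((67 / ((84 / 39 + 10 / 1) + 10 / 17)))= 33792 / 871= 38.80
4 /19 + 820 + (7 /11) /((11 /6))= 1886462 /2299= 820.56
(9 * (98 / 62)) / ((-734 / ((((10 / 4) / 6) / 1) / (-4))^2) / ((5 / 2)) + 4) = -55125 / 104834932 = -0.00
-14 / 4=-7 / 2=-3.50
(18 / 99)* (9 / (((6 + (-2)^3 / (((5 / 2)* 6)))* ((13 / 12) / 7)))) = 11340 / 5863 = 1.93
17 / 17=1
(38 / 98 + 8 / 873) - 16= -667453 / 42777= -15.60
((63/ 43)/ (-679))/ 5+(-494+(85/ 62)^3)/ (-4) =2442527080677/ 19881321760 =122.86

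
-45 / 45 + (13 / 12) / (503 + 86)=-7055 / 7068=-1.00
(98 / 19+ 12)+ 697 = 714.16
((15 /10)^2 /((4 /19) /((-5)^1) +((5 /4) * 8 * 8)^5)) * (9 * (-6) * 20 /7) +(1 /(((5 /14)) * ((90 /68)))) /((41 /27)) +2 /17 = 3187013636038979 /2109462755528450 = 1.51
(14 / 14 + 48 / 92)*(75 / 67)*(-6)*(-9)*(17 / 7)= 223.39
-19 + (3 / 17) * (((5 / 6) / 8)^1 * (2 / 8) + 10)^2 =-1.26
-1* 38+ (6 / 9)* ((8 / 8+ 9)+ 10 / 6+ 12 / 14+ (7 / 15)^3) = -2096698 / 70875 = -29.58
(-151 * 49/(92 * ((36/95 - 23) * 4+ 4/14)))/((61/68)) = 83645695/84154746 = 0.99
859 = 859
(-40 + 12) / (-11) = 28 / 11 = 2.55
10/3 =3.33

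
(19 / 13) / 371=19 / 4823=0.00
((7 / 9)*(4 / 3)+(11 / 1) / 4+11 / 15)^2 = 5958481 / 291600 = 20.43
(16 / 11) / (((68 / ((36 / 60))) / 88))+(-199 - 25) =-222.87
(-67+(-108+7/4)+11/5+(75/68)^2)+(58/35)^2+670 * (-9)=-35102781859/5664400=-6197.09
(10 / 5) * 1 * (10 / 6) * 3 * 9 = 90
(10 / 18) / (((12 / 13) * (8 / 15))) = 325 / 288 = 1.13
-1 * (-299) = 299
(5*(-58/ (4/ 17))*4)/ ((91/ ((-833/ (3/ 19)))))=11146730/ 39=285813.59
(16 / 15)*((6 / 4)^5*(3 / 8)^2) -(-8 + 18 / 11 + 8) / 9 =6739 / 7040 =0.96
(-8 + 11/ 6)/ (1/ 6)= -37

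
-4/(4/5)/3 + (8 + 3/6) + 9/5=259/30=8.63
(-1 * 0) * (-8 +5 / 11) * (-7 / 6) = 0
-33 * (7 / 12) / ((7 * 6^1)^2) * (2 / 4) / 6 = -0.00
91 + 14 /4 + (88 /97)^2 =1793789 /18818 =95.32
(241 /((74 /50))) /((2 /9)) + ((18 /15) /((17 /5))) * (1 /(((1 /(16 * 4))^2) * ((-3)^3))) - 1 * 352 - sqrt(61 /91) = 3704873 /11322 - sqrt(5551) /91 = 326.41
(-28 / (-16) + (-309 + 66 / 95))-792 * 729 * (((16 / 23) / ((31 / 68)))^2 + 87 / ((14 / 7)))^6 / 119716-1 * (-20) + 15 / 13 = -912217985052186577255788699302828245717325091043925721 / 20416603769593184775920763175289812342576480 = -44680202219.08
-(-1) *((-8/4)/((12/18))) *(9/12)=-9/4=-2.25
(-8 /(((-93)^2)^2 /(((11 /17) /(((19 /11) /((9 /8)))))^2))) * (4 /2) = -14641 /385400089636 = -0.00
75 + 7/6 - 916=-839.83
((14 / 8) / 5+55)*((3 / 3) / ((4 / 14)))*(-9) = -69741 / 40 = -1743.52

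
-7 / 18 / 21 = -1 / 54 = -0.02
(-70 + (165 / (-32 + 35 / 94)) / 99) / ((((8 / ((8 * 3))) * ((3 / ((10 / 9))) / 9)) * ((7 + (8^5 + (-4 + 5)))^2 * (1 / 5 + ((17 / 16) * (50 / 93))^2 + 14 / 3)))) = -2729240000 / 21734279351742529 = -0.00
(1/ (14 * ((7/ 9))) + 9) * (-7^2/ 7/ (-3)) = 297/ 14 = 21.21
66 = 66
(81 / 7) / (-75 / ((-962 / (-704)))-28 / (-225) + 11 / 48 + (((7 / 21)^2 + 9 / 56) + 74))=140259600 / 239269841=0.59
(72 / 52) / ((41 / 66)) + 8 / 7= 12580 / 3731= 3.37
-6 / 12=-1 / 2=-0.50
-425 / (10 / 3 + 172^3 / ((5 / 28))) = -6375 / 427429682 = -0.00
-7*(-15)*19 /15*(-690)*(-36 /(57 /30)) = 1738800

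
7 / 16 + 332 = 5319 / 16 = 332.44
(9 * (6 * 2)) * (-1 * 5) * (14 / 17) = -444.71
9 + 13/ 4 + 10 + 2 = 97/ 4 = 24.25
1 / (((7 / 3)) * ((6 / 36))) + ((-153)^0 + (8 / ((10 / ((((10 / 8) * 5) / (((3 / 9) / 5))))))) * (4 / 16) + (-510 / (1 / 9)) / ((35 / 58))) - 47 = -213667 / 28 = -7630.96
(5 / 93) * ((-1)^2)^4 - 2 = -181 / 93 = -1.95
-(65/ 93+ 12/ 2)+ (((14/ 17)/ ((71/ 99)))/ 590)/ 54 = -443654603/ 66228090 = -6.70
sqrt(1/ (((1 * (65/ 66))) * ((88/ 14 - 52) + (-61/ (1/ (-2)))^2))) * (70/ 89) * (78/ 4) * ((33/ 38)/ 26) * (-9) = -6237 * sqrt(779789010)/ 4566660488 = -0.04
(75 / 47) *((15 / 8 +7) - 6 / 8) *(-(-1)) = 12.97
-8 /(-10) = 4 /5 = 0.80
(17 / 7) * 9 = 153 / 7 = 21.86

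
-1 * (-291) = 291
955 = 955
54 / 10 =5.40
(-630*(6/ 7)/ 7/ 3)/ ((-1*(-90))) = -2/ 7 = -0.29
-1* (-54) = 54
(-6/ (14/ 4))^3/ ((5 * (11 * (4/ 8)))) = -0.18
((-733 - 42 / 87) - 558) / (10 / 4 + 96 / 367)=-27490502 / 58783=-467.66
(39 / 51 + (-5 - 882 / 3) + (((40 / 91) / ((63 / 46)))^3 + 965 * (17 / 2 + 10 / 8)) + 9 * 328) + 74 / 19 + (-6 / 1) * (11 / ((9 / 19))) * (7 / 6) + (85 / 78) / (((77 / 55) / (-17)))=2894770203132465059 / 243449192845404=11890.65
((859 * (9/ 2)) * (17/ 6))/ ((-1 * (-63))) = 14603/ 84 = 173.85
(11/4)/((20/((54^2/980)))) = 8019/19600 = 0.41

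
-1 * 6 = -6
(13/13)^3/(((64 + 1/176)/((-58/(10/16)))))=-81664/56325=-1.45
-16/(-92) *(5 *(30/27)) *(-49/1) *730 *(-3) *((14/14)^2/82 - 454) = -44386993000/943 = -47069981.97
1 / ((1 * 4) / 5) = 5 / 4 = 1.25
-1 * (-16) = 16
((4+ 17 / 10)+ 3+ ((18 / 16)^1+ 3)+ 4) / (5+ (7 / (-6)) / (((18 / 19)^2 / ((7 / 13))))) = 2126007 / 543355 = 3.91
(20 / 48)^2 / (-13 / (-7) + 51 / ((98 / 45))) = 1225 / 178344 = 0.01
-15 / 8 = -1.88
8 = 8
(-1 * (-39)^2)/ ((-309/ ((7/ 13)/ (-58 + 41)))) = -273/ 1751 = -0.16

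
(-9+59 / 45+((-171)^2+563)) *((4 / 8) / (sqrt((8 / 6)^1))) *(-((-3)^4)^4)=-3206583728073 *sqrt(3) / 10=-555396593574.61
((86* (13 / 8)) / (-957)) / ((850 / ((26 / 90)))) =-7267 / 146421000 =-0.00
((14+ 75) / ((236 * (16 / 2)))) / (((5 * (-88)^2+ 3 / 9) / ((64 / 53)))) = 534 / 363235447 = 0.00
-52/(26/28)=-56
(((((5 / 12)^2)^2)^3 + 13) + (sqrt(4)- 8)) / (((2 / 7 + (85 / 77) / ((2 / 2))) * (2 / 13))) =32.74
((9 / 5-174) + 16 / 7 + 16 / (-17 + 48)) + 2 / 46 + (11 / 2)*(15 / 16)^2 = -2102074327 / 12776960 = -164.52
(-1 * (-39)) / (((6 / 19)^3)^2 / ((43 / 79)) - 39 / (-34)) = 894154014286 / 26340420151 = 33.95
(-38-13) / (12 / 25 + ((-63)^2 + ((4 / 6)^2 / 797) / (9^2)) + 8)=-740791575 / 57774189781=-0.01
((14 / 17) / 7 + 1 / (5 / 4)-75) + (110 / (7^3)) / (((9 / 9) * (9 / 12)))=-6442213 / 87465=-73.65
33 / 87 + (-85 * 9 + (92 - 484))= -33542 / 29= -1156.62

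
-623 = -623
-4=-4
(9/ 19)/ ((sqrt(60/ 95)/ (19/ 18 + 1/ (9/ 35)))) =89*sqrt(57)/ 228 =2.95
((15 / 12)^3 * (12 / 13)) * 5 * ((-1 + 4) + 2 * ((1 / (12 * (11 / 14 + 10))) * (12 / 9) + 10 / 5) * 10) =36698125 / 94224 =389.48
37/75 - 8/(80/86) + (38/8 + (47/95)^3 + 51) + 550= 6150099311/10288500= 597.76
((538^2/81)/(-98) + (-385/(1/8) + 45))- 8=-12222389/3969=-3079.46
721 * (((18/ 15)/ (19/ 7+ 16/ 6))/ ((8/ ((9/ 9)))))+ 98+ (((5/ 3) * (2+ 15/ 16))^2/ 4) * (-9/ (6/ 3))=105452211/ 1157120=91.13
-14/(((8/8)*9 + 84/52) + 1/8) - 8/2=-5924/1117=-5.30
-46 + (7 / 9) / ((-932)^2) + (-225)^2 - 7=395352476359 / 7817616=50572.00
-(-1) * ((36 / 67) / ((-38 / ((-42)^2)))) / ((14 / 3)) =-5.34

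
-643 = -643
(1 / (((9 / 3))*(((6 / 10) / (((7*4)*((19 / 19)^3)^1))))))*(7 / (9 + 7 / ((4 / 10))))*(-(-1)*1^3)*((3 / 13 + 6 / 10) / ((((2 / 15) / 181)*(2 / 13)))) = 1596420 / 53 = 30121.13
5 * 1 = 5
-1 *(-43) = 43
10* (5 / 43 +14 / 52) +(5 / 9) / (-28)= 540265 / 140868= 3.84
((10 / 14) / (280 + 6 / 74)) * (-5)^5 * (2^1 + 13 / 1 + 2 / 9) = -79203125 / 652869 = -121.32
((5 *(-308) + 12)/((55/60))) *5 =-91680/11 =-8334.55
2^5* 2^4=512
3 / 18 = 0.17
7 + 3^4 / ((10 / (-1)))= -1.10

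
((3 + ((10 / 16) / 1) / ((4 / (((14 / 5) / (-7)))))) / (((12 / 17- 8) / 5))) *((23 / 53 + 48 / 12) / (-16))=938825 / 1682432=0.56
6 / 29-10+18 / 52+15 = 4187 / 754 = 5.55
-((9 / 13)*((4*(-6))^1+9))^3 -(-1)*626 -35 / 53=203215046 / 116441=1745.22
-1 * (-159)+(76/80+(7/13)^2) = 541611/3380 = 160.24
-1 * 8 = -8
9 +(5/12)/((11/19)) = 1283/132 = 9.72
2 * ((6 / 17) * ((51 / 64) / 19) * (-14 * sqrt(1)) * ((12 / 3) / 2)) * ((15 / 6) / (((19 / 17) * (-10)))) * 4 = 1071 / 1444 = 0.74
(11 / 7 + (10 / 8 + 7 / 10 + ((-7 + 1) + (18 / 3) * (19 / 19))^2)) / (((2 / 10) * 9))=493 / 252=1.96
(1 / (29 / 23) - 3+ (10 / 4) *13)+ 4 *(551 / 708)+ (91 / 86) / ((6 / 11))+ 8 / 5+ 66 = 102.95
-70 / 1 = -70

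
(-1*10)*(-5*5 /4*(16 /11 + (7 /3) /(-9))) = 44375 /594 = 74.71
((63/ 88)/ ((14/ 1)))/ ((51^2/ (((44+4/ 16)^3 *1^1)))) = 5545233/ 3255296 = 1.70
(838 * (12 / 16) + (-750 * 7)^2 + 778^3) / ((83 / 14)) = 6978637127 / 83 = 84079965.39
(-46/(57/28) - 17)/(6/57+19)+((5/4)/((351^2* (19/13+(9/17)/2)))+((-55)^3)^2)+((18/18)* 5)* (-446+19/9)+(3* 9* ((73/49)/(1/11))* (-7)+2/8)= 96876141694098570977/3499780284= 27680635306.45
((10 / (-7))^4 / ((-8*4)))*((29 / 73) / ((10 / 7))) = -3625 / 100156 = -0.04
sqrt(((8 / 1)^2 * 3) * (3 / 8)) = 6 * sqrt(2) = 8.49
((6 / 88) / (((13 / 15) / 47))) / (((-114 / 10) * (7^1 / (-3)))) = 10575 / 76076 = 0.14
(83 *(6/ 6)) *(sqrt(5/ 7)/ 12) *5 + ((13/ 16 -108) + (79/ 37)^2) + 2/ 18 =-20209907/ 197136 + 415 *sqrt(35)/ 84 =-73.29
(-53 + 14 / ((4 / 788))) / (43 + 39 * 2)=2705 / 121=22.36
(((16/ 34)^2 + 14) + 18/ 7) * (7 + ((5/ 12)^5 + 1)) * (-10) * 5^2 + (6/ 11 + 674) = -7605411242245/ 230719104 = -32963.94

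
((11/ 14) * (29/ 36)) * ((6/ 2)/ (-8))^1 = -319/ 1344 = -0.24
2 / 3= 0.67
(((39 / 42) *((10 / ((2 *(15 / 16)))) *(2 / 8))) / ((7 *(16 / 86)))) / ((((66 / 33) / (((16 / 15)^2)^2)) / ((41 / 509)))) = 187752448 / 3787914375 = 0.05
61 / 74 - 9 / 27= 109 / 222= 0.49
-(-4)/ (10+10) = 1/ 5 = 0.20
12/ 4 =3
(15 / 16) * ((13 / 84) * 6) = 195 / 224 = 0.87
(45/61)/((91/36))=1620/5551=0.29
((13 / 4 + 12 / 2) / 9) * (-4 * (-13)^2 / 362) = -6253 / 3258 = -1.92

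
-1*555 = -555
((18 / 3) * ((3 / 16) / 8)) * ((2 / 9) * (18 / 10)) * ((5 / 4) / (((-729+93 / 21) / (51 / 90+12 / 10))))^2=137641 / 263425884160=0.00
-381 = -381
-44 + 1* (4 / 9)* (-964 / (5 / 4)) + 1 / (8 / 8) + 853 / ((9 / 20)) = 7549 / 5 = 1509.80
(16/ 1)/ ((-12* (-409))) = 4/ 1227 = 0.00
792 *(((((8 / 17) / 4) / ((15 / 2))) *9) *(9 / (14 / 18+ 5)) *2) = 384912 / 1105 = 348.34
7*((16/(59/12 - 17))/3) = -448/145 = -3.09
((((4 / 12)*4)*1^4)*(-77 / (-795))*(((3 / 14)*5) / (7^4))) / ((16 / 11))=121 / 3054072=0.00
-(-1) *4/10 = 2/5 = 0.40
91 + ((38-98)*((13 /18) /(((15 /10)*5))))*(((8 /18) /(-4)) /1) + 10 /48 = 59519 /648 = 91.85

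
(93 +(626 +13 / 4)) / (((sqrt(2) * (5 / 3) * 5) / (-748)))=-1620729 * sqrt(2) / 50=-45841.14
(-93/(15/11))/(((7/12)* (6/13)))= -8866/35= -253.31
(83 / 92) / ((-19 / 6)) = -0.28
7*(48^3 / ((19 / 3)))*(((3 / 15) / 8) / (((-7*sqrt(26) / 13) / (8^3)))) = -569846.67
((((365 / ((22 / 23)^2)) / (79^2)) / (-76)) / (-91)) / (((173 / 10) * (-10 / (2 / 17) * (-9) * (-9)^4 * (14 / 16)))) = 193085 / 1587231076193309547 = 0.00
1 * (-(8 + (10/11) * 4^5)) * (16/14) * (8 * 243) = -160621056/77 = -2085987.74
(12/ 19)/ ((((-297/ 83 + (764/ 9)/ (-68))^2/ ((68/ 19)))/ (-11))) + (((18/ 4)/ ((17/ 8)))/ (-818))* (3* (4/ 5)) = -12653918557624044/ 11787599517320485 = -1.07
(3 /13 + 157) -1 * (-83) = 3123 /13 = 240.23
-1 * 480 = -480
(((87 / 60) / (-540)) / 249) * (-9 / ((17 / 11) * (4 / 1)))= 319 / 20318400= 0.00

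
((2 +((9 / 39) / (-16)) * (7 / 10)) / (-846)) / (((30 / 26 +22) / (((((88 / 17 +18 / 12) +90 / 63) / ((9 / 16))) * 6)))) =-2661377 / 303028740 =-0.01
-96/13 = -7.38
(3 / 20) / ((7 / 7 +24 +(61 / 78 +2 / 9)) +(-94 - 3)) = -351 / 166130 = -0.00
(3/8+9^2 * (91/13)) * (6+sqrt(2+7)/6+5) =104397/16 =6524.81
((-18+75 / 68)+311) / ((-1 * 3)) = -19999 / 204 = -98.03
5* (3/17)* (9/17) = 135/289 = 0.47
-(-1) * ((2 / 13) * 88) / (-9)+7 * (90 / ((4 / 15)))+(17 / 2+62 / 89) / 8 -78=380556881 / 166608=2284.15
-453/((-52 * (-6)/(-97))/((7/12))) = 102529/1248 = 82.15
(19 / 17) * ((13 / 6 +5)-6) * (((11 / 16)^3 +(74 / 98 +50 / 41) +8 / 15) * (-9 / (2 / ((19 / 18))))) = -126231980797 / 7194378240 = -17.55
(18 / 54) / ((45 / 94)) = 94 / 135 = 0.70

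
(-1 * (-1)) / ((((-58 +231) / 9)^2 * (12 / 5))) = 135 / 119716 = 0.00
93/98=0.95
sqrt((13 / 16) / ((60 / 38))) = sqrt(7410) / 120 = 0.72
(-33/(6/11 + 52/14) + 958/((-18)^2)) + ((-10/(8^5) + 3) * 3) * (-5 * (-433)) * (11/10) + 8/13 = 30312828979063/1414692864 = 21427.14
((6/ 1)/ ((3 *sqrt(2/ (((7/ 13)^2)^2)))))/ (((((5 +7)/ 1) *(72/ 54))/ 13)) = 49 *sqrt(2)/ 208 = 0.33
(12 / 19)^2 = 144 / 361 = 0.40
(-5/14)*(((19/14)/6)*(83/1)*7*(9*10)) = -118275/28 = -4224.11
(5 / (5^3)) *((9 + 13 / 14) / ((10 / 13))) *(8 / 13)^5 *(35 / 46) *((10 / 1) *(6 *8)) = 54657024 / 3284515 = 16.64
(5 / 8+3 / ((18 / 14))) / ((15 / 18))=71 / 20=3.55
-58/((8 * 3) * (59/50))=-725/354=-2.05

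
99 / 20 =4.95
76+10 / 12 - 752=-4051 / 6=-675.17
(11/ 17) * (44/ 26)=242/ 221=1.10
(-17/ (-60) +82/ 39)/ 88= 1861/ 68640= 0.03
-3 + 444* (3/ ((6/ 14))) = 3105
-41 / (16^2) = -41 / 256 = -0.16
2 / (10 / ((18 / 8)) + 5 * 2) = 9 / 65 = 0.14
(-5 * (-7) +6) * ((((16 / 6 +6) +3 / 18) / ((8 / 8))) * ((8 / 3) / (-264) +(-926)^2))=184466237279 / 594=310549221.01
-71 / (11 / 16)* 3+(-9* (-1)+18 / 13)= -42819 / 143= -299.43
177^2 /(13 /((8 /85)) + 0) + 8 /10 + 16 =269196 /1105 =243.62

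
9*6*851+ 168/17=781386/17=45963.88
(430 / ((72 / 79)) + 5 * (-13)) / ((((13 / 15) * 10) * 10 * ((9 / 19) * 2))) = 55651 / 11232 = 4.95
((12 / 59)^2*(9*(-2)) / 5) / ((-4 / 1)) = 648 / 17405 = 0.04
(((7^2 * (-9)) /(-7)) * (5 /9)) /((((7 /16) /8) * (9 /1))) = 640 /9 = 71.11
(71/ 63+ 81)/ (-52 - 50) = -2587/ 3213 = -0.81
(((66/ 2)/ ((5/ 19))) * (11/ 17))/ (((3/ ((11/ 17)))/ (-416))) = -10520224/ 1445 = -7280.43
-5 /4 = -1.25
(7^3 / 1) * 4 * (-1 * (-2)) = 2744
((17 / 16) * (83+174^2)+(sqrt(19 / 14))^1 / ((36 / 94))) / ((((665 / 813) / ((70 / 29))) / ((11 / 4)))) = 140107 * sqrt(266) / 92568+4615509129 / 17632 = 261793.58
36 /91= 0.40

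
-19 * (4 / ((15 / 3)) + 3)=-361 / 5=-72.20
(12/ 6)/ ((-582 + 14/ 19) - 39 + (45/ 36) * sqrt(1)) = -152/ 47045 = -0.00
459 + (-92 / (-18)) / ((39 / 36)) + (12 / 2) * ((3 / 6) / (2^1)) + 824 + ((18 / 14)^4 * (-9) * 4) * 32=-348103057 / 187278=-1858.75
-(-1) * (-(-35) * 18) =630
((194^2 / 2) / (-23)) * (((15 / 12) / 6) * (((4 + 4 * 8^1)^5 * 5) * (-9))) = 10667367187200 / 23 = 463798573356.52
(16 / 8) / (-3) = -2 / 3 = -0.67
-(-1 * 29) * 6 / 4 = 87 / 2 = 43.50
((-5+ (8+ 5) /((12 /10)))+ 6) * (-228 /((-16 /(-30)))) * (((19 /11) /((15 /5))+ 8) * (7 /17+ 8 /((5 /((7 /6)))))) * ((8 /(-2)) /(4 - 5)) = -221806627 /561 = -395377.23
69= 69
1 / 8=0.12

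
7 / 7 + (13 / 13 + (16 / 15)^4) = 3.29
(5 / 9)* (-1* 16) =-80 / 9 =-8.89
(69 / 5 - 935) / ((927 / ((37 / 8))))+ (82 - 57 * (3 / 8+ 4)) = -6376687 / 37080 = -171.97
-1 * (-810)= 810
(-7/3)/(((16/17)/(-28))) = 833/12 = 69.42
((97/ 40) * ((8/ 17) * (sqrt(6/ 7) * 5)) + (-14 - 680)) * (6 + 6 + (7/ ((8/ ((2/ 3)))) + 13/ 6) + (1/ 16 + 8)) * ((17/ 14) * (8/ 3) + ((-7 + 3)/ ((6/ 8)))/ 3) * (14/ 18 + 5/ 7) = -136914055/ 3969 + 38272805 * sqrt(42)/ 944622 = -34233.28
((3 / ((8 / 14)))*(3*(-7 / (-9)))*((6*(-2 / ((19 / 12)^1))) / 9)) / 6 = -98 / 57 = -1.72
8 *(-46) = -368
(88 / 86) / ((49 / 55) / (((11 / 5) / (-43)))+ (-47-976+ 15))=-5324 / 5335225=-0.00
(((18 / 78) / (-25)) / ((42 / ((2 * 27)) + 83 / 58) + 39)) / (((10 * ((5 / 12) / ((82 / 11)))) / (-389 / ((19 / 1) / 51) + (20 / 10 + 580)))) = 6765514632 / 36528366875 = 0.19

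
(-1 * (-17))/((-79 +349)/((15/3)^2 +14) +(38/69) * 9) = 5083/3552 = 1.43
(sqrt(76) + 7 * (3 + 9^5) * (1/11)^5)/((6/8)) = 551152/161051 + 8 * sqrt(19)/3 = 15.05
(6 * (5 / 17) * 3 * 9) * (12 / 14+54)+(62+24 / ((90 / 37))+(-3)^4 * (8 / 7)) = 708446 / 255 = 2778.22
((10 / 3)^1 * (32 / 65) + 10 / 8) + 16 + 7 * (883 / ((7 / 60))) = 8267827 / 156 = 52998.89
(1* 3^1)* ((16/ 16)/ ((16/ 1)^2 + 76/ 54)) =81/ 6950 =0.01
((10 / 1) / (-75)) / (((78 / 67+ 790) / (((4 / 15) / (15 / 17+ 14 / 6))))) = -1139 / 81499800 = -0.00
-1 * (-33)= 33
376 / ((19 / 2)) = 752 / 19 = 39.58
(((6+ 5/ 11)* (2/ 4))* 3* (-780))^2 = 6900624900/ 121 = 57029957.85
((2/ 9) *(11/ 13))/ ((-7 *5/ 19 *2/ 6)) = -418/ 1365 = -0.31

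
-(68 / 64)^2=-289 / 256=-1.13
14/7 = 2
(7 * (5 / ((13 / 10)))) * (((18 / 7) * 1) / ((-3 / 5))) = -1500 / 13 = -115.38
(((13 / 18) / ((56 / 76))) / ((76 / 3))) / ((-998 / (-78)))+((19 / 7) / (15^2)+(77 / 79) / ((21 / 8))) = 54835537 / 141915600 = 0.39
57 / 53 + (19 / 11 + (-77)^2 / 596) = 4430471 / 347468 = 12.75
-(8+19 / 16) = -147 / 16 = -9.19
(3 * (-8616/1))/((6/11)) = -47388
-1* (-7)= 7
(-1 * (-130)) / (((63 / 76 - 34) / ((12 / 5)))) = -23712 / 2521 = -9.41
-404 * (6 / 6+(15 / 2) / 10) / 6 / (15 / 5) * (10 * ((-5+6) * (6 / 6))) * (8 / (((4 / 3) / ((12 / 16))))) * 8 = -14140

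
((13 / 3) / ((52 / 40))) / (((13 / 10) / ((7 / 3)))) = 700 / 117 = 5.98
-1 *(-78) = 78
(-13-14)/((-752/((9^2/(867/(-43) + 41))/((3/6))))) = 94041/336896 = 0.28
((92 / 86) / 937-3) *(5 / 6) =-604135 / 241746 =-2.50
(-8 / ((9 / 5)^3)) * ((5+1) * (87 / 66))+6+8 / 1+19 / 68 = 623483 / 181764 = 3.43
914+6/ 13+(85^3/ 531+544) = 18051385/ 6903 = 2615.01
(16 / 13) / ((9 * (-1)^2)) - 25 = -2909 / 117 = -24.86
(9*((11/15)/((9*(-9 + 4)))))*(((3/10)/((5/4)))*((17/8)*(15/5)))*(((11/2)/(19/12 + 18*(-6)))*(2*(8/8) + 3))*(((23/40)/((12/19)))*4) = 2696727/12770000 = 0.21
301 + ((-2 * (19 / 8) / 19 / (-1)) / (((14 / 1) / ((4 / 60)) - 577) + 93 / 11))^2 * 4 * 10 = 9364192477 / 31110272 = 301.00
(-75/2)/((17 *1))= -75/34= -2.21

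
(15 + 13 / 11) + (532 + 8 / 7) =42298 / 77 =549.32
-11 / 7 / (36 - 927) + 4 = 4.00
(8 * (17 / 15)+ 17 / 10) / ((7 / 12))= 646 / 35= 18.46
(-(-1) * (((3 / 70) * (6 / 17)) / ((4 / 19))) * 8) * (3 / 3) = 342 / 595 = 0.57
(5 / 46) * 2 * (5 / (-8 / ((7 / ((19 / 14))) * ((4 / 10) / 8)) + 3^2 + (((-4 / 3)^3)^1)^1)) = -33075 / 742187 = -0.04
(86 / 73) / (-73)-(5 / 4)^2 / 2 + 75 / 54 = 907807 / 1534752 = 0.59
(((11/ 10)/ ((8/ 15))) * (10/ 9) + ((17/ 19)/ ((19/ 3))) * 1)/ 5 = 21079/ 43320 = 0.49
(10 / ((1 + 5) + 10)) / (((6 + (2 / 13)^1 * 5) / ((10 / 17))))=0.05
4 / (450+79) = 4 / 529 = 0.01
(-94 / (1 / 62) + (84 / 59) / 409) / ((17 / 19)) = -2672072296 / 410227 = -6513.64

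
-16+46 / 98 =-761 / 49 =-15.53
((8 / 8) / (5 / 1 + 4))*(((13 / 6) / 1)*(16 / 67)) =104 / 1809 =0.06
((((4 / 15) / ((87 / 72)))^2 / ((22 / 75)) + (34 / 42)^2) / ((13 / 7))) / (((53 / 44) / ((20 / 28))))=67018300 / 255537009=0.26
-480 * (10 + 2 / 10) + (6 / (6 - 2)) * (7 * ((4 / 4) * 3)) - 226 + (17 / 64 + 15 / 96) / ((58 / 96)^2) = -8560277 / 1682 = -5089.34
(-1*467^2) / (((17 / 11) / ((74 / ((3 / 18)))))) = -1065146676 / 17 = -62655686.82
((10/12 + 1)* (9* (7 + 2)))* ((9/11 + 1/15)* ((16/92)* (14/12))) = 3066/115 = 26.66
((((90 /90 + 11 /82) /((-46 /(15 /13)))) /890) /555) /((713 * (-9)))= 1 /111418128120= 0.00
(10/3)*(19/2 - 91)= -815/3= -271.67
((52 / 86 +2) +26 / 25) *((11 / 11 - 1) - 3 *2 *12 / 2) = -141048 / 1075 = -131.21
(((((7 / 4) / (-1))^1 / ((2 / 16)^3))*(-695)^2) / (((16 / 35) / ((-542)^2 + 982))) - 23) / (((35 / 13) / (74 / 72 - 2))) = 3627579615842299 / 36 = 100766100440063.86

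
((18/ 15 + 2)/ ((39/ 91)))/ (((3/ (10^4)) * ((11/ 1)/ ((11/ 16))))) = 14000/ 9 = 1555.56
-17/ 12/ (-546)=17/ 6552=0.00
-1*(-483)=483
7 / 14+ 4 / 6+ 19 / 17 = 233 / 102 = 2.28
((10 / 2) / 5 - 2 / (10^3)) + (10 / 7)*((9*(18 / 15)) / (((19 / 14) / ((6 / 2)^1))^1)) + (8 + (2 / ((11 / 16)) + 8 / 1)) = 5644291 / 104500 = 54.01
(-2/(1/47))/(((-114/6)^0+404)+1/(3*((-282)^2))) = -22425768/96621661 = -0.23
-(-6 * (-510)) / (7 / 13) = -39780 / 7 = -5682.86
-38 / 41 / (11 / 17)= -646 / 451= -1.43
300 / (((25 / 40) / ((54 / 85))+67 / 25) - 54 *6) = -3240000 / 3459631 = -0.94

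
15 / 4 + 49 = 211 / 4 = 52.75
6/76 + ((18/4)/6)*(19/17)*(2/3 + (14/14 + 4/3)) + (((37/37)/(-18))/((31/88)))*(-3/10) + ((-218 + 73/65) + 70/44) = -3653732725/17182308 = -212.65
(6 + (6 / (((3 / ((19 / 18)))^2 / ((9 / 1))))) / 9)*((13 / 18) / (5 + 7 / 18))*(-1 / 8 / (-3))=42601 / 1131408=0.04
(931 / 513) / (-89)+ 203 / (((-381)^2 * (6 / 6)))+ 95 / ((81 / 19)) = 22.26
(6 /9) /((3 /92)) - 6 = 130 /9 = 14.44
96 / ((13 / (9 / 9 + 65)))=6336 / 13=487.38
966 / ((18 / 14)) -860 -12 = -362 / 3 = -120.67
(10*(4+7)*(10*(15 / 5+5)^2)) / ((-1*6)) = -11733.33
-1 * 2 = -2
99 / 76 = 1.30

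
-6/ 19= -0.32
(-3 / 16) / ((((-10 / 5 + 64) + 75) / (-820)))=615 / 548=1.12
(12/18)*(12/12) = 2/3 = 0.67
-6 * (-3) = 18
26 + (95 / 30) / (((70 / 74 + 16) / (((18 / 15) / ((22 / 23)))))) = 95231 / 3630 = 26.23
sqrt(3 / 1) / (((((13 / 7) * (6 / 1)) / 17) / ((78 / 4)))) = 119 * sqrt(3) / 4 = 51.53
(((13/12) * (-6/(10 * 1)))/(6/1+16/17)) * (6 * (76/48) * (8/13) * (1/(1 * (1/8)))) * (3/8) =-969/590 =-1.64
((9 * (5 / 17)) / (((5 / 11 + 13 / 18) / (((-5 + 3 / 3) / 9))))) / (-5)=0.20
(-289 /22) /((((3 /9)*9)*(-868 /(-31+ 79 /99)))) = -0.15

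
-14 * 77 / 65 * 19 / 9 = -20482 / 585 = -35.01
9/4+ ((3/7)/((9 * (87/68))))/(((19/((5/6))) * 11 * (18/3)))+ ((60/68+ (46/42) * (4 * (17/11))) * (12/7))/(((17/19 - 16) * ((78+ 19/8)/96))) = 811688057071/669345924492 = 1.21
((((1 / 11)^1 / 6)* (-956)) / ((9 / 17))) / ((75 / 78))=-211276 / 7425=-28.45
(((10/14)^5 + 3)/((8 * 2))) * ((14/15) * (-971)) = -25996583/144060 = -180.46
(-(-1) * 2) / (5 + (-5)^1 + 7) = 2 / 7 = 0.29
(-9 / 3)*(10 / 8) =-15 / 4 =-3.75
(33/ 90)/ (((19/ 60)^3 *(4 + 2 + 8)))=39600/ 48013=0.82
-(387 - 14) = -373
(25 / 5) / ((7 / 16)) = 11.43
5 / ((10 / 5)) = 5 / 2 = 2.50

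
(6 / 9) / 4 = 1 / 6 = 0.17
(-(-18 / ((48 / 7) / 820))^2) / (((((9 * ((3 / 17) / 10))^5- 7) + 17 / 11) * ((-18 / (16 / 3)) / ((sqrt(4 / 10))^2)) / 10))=-25729484271260000000 / 25556952486069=-1006750.87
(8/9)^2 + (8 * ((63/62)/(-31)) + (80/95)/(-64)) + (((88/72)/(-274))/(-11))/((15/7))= 2086695313/4052402460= 0.51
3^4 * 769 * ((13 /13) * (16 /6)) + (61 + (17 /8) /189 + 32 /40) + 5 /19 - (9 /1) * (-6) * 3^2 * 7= 24356758207 /143640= 169568.07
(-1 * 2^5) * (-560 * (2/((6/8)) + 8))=573440/3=191146.67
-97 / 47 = -2.06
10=10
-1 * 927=-927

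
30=30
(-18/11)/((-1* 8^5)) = 9/180224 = 0.00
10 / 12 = 5 / 6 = 0.83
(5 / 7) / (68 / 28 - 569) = -5 / 3966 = -0.00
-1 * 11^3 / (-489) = 1331 / 489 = 2.72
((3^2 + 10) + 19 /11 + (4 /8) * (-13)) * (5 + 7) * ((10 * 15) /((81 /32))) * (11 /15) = 200320 /27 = 7419.26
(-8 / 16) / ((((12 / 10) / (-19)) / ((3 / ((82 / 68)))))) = 1615 / 82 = 19.70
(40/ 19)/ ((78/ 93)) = 620/ 247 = 2.51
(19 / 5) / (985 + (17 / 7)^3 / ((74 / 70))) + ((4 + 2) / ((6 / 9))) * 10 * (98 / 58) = 39919657463 / 262503650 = 152.07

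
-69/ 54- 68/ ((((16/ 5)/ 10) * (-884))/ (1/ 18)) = -263/ 208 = -1.26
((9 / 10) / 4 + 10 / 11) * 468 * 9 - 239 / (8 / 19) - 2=4207.17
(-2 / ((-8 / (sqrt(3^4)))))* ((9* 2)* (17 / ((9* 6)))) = 51 / 4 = 12.75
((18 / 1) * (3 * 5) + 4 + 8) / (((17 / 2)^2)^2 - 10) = 0.05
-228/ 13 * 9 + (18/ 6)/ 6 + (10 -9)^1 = -4065/ 26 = -156.35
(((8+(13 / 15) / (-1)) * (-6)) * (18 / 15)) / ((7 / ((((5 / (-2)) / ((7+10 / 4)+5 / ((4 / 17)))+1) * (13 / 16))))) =-157183 / 28700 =-5.48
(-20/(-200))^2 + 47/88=1197/2200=0.54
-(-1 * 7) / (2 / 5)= 35 / 2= 17.50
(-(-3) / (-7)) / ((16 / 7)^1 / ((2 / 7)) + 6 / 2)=-0.04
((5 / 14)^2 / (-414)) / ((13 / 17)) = -425 / 1054872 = -0.00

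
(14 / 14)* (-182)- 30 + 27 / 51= -3595 / 17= -211.47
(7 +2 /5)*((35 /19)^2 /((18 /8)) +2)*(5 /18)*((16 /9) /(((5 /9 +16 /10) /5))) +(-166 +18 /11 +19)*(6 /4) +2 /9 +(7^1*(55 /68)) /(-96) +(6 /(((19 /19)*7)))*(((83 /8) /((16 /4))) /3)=-89062086063311 /475240639104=-187.40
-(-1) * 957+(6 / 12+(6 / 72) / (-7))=80429 / 84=957.49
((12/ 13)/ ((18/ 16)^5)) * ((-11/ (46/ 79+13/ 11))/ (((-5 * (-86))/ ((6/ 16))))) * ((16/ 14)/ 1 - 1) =-78307328/ 196785024345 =-0.00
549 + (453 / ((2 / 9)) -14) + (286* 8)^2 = 10475035 / 2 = 5237517.50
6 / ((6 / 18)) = 18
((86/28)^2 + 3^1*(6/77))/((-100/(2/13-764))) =20697099/280280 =73.84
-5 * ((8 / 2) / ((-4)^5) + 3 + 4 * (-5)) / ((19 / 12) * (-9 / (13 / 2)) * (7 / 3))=-282945 / 17024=-16.62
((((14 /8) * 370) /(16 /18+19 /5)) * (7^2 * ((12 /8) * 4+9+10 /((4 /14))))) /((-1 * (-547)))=71386875 /115417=618.51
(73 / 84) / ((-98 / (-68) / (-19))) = -23579 / 2058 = -11.46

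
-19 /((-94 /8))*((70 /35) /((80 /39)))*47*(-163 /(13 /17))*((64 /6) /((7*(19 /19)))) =-842384 /35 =-24068.11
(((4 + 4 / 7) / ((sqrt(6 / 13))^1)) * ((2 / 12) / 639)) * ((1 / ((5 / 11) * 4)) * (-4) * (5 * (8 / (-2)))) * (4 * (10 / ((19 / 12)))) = 1.95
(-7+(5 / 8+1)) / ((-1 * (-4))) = -43 / 32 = -1.34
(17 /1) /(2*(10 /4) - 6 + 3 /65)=-1105 /62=-17.82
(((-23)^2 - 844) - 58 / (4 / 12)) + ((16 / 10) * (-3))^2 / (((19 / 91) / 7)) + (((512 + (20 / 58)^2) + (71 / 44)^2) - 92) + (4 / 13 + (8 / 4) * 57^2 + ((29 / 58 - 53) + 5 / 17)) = 1222450224875327 / 170917775600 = 7152.27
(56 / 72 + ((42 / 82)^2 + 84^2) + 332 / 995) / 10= 53118576514 / 75266775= 705.74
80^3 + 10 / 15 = 1536002 / 3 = 512000.67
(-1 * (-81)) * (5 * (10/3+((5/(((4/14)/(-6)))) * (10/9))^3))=-643123650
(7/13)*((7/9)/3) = 49/351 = 0.14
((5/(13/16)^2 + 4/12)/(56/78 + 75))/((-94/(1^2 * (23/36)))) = -0.00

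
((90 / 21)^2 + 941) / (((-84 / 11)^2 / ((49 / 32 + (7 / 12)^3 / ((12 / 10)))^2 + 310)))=191307637952248169 / 37165897875456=5147.40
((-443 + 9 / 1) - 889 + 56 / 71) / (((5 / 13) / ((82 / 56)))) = -7148063 / 1420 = -5033.85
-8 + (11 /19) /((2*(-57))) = -17339 /2166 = -8.01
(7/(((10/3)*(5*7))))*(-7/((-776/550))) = 231/776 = 0.30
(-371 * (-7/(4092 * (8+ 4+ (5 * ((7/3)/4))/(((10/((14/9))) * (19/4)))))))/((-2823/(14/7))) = -148029/3982133210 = -0.00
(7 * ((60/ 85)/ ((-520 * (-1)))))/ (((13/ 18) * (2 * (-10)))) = -189/ 287300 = -0.00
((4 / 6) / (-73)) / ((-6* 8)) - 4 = -21023 / 5256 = -4.00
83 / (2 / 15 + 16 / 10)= 1245 / 26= 47.88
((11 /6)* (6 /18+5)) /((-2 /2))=-88 /9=-9.78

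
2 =2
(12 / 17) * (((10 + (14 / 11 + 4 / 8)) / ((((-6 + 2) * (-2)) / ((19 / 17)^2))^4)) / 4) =13196228482857 / 10686190726897664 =0.00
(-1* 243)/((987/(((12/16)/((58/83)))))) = -20169/76328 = -0.26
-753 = -753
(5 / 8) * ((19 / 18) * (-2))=-95 / 72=-1.32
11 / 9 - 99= -880 / 9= -97.78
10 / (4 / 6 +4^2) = 0.60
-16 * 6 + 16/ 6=-280/ 3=-93.33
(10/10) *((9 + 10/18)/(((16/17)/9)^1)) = 731/8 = 91.38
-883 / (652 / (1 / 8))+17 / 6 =2.66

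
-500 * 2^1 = -1000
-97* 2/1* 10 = -1940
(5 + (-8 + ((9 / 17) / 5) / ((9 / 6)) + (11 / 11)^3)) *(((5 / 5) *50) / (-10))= 164 / 17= 9.65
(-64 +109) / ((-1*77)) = -45 / 77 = -0.58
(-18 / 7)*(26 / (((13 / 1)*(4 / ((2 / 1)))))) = -18 / 7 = -2.57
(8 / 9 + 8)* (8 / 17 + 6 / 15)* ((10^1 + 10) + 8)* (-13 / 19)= -430976 / 2907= -148.25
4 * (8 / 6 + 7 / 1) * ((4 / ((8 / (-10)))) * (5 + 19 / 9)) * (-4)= 4740.74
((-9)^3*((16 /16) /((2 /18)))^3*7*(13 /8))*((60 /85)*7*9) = -9140253759 /34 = -268830992.91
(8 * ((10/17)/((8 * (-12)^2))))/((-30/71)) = -71/7344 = -0.01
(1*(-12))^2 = 144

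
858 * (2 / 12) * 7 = 1001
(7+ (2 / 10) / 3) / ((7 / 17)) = 1802 / 105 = 17.16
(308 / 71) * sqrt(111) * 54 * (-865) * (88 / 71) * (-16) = 20256445440 * sqrt(111) / 5041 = 42335825.32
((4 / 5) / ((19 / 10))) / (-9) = -8 / 171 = -0.05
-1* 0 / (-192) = 0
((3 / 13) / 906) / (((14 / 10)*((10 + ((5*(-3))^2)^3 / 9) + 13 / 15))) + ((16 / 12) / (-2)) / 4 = -260866536433 / 1565199219948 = -0.17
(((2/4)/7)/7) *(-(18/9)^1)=-1/49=-0.02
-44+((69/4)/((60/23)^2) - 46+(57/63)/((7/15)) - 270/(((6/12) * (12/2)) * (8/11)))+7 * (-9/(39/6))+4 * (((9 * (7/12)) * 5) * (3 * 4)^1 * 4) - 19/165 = 162144764009/33633600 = 4820.92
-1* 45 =-45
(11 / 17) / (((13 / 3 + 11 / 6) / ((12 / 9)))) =88 / 629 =0.14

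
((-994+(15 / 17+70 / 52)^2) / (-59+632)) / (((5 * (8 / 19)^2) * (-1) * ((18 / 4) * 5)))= 23250998117 / 268664572800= 0.09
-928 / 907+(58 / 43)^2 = 1335276 / 1677043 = 0.80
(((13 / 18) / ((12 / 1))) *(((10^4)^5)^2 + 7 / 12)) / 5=1560000000000000000000000000000000000000091 / 12960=120370370370370370370370400000000000000.00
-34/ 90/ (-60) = 17/ 2700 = 0.01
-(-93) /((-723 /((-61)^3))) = 7036411 /241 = 29196.73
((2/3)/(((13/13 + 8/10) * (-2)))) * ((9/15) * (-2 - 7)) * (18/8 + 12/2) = 33/4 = 8.25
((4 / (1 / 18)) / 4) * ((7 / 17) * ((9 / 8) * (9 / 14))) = 729 / 136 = 5.36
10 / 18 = 5 / 9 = 0.56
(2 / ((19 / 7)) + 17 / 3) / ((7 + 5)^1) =365 / 684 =0.53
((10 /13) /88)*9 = 45 /572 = 0.08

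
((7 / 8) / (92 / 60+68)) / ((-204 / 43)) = -215 / 81056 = -0.00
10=10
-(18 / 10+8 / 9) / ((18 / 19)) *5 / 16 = -2299 / 2592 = -0.89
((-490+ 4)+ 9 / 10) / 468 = -539 / 520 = -1.04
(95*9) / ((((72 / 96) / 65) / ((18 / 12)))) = 111150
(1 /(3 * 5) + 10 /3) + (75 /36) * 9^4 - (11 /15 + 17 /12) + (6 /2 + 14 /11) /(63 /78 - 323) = 1259648268 /92147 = 13669.99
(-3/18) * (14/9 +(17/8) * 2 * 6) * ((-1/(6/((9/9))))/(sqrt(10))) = 487 * sqrt(10)/6480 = 0.24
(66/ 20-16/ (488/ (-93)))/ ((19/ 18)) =34857/ 5795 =6.02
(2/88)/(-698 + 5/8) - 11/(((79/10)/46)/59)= -18321101418/4848151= -3778.99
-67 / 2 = -33.50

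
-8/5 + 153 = 757/5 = 151.40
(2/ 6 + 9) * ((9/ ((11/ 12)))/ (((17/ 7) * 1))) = 7056/ 187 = 37.73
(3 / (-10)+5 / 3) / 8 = 0.17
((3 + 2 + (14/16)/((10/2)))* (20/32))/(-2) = -207/128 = -1.62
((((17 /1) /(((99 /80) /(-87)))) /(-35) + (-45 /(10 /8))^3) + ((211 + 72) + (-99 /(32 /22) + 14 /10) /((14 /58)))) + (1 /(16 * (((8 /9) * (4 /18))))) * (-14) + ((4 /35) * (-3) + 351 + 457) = -6772816301 /147840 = -45811.80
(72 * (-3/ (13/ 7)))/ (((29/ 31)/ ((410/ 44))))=-4804380/ 4147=-1158.52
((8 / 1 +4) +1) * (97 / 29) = 1261 / 29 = 43.48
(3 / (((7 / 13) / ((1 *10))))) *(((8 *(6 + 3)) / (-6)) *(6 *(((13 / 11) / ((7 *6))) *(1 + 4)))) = -304200 / 539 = -564.38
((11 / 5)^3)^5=4177248169415651 / 30517578125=136880.07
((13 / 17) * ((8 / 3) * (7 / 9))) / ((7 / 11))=1144 / 459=2.49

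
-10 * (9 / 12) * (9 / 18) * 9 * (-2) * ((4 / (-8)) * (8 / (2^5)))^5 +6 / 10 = 195933 / 327680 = 0.60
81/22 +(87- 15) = 1665/22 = 75.68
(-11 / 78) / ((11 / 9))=-3 / 26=-0.12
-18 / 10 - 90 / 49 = -891 / 245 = -3.64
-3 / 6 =-1 / 2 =-0.50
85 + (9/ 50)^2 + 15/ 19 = 4076539/ 47500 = 85.82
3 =3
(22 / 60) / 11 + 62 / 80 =97 / 120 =0.81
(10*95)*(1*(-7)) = -6650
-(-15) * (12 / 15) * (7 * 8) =672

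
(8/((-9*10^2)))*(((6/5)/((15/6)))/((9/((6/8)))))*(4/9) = -8/50625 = -0.00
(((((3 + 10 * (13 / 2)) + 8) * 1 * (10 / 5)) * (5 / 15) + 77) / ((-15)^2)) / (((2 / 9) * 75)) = 383 / 11250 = 0.03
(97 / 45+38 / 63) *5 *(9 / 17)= 869 / 119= 7.30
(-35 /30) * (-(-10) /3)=-35 /9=-3.89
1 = 1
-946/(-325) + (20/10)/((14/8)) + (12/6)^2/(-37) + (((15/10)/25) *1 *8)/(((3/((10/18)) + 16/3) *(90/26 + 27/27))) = 222082808/56144725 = 3.96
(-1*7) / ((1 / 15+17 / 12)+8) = -420 / 569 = -0.74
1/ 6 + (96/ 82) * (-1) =-247/ 246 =-1.00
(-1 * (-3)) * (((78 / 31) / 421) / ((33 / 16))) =1248 / 143561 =0.01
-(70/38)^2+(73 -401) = -119633/361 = -331.39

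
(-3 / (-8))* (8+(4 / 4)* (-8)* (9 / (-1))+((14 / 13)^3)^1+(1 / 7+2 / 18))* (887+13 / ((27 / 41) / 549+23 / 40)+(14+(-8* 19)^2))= 279005106241865 / 379925013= 734368.88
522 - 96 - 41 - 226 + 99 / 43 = 6936 / 43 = 161.30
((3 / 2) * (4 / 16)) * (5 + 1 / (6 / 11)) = 41 / 16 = 2.56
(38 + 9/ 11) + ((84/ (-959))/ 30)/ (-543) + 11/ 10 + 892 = 1525179169/ 1636602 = 931.92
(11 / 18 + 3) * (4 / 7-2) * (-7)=325 / 9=36.11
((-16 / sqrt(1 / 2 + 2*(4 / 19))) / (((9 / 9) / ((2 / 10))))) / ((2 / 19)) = -152*sqrt(1330) / 175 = -31.68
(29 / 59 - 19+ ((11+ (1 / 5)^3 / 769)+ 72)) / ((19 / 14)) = 47.52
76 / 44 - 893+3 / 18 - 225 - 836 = -128839 / 66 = -1952.11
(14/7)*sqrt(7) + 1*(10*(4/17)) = 40/17 + 2*sqrt(7) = 7.64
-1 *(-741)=741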